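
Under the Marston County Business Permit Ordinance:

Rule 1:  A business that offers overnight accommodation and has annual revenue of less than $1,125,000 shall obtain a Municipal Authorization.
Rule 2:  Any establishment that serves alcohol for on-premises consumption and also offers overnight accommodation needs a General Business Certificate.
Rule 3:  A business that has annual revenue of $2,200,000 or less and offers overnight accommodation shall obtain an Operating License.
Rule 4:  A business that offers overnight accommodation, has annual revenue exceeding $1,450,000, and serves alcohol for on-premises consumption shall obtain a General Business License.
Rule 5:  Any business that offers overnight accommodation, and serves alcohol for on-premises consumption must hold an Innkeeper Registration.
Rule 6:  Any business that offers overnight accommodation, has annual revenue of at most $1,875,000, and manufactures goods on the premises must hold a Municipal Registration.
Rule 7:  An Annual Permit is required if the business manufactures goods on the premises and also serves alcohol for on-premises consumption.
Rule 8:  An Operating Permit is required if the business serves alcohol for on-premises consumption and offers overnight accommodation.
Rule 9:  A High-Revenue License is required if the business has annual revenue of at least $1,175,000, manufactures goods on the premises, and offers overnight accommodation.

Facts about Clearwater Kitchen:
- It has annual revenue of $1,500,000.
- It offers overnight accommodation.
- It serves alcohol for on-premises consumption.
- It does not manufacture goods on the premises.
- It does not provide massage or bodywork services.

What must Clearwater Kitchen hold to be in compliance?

General Business Certificate, General Business License, Innkeeper Registration, Operating License, Operating Permit

Rule 1: offers overnight accommodation; revenue $1,500,000 ≥ $1,125,000 → Municipal Authorization not required.
Rule 2: serves alcohol for on-premises consumption; offers overnight accommodation → General Business Certificate required.
Rule 3: revenue $1,500,000 ≤ $2,200,000; offers overnight accommodation → Operating License required.
Rule 4: offers overnight accommodation; revenue $1,500,000 > $1,450,000; serves alcohol for on-premises consumption → General Business License required.
Rule 5: offers overnight accommodation; serves alcohol for on-premises consumption → Innkeeper Registration required.
Rule 6: offers overnight accommodation; revenue $1,500,000 ≤ $1,875,000; does not manufacture goods on the premises → Municipal Registration not required.
Rule 7: does not manufacture goods on the premises; serves alcohol for on-premises consumption → Annual Permit not required.
Rule 8: serves alcohol for on-premises consumption; offers overnight accommodation → Operating Permit required.
Rule 9: revenue $1,500,000 ≥ $1,175,000; does not manufacture goods on the premises; offers overnight accommodation → High-Revenue License not required.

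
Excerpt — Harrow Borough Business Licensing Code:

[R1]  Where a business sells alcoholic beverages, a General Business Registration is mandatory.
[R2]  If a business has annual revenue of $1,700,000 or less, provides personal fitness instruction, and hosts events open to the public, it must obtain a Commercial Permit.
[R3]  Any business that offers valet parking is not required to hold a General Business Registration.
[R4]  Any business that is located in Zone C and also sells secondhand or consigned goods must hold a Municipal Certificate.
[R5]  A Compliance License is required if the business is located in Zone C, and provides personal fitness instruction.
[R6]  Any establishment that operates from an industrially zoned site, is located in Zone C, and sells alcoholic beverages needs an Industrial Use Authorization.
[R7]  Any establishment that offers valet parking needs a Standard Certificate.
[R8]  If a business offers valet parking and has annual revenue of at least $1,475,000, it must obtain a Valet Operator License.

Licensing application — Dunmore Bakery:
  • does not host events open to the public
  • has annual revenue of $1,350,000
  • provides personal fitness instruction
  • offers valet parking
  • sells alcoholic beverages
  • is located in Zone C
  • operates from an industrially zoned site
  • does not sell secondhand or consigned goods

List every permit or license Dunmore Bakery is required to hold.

[R1] sells alcoholic beverages → General Business Registration required.
[R2] revenue $1,350,000 ≤ $1,700,000; provides personal fitness instruction; does not host events open to the public → Commercial Permit not required.
[R3] offers valet parking → exempt from General Business Registration.
[R4] is located in Zone C; does not sell secondhand or consigned goods → Municipal Certificate not required.
[R5] is located in Zone C; provides personal fitness instruction → Compliance License required.
[R6] operates from an industrially zoned site; is located in Zone C; sells alcoholic beverages → Industrial Use Authorization required.
[R7] offers valet parking → Standard Certificate required.
[R8] offers valet parking; revenue $1,350,000 < $1,475,000 → Valet Operator License not required.

Compliance License, Industrial Use Authorization, Standard Certificate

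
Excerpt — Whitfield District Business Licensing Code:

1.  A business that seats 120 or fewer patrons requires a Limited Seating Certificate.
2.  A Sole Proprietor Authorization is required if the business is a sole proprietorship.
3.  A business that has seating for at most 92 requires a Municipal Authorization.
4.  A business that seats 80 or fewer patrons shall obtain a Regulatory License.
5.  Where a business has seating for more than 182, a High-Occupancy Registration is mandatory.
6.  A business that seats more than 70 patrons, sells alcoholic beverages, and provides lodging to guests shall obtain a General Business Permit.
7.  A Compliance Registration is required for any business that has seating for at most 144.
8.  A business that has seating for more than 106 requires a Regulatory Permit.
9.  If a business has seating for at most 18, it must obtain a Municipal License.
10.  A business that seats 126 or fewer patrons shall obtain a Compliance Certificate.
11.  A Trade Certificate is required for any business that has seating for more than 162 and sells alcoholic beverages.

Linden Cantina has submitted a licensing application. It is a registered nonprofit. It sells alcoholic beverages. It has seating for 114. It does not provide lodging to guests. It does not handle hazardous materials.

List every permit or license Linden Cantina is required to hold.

Compliance Certificate, Compliance Registration, Limited Seating Certificate, Regulatory Permit

1. seating 114 ≤ 120 → Limited Seating Certificate required.
2. is a registered nonprofit (not: is a sole proprietorship) → Sole Proprietor Authorization not required.
3. seating 114 > 92 → Municipal Authorization not required.
4. seating 114 > 80 → Regulatory License not required.
5. seating 114 ≤ 182 → High-Occupancy Registration not required.
6. seating 114 > 70; sells alcoholic beverages; does not provide lodging to guests → General Business Permit not required.
7. seating 114 ≤ 144 → Compliance Registration required.
8. seating 114 > 106 → Regulatory Permit required.
9. seating 114 > 18 → Municipal License not required.
10. seating 114 ≤ 126 → Compliance Certificate required.
11. seating 114 ≤ 162; sells alcoholic beverages → Trade Certificate not required.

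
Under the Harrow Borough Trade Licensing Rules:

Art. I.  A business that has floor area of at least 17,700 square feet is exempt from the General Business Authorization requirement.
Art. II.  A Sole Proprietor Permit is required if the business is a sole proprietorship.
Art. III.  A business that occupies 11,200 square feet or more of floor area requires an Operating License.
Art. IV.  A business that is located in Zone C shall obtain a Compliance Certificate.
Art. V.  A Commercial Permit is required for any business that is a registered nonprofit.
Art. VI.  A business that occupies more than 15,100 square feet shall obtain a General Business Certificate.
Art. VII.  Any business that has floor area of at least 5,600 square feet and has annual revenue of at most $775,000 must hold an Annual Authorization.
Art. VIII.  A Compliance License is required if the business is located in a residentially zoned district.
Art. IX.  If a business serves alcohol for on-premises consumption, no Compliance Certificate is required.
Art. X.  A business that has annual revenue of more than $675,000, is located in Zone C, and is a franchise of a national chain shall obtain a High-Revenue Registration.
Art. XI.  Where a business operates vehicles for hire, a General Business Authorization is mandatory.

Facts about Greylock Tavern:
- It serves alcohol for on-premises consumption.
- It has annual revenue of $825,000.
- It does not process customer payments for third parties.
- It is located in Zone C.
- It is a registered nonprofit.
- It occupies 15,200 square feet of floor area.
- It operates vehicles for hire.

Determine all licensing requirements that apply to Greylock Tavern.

Art. I. floor area 15,200 square feet < 17,700 square feet → General Business Authorization exemption does not apply.
Art. II. is a registered nonprofit (not: is a sole proprietorship) → Sole Proprietor Permit not required.
Art. III. floor area 15,200 square feet ≥ 11,200 square feet → Operating License required.
Art. IV. is located in Zone C → Compliance Certificate required.
Art. V. is a registered nonprofit → Commercial Permit required.
Art. VI. floor area 15,200 square feet > 15,100 square feet → General Business Certificate required.
Art. VII. floor area 15,200 square feet ≥ 5,600 square feet; revenue $825,000 > $775,000 → Annual Authorization not required.
Art. VIII. is located in Zone C (not: is located in a residentially zoned district) → Compliance License not required.
Art. IX. serves alcohol for on-premises consumption → exempt from Compliance Certificate.
Art. X. revenue $825,000 > $675,000; is located in Zone C; is a registered nonprofit (not: is a franchise of a national chain) → High-Revenue Registration not required.
Art. XI. operates vehicles for hire → General Business Authorization required.

Commercial Permit, General Business Authorization, General Business Certificate, Operating License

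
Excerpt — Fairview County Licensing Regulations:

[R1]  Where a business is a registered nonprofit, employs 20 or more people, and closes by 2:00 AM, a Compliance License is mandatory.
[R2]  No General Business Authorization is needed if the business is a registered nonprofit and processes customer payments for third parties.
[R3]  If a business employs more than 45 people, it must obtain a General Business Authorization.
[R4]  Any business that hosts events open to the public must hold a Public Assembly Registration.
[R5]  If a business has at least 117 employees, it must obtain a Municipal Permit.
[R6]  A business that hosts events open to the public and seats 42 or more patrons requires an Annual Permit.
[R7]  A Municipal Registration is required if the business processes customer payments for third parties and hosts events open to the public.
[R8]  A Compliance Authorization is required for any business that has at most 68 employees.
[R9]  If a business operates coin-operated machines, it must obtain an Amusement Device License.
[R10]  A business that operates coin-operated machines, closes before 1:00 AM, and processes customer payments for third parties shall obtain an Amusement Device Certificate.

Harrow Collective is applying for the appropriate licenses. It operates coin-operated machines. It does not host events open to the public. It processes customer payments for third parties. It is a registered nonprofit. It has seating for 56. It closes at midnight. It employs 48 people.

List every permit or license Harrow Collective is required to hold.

Amusement Device Certificate, Amusement Device License, Compliance Authorization, Compliance License

[R1] is a registered nonprofit; employees 48 ≥ 20; closes midnight, at/before 2:00 AM → Compliance License required.
[R2] is a registered nonprofit; processes customer payments for third parties → exempt from General Business Authorization.
[R3] employees 48 > 45 → General Business Authorization required.
[R4] does not host events open to the public → Public Assembly Registration not required.
[R5] employees 48 < 117 → Municipal Permit not required.
[R6] does not host events open to the public; seating 56 ≥ 42 → Annual Permit not required.
[R7] processes customer payments for third parties; does not host events open to the public → Municipal Registration not required.
[R8] employees 48 ≤ 68 → Compliance Authorization required.
[R9] operates coin-operated machines → Amusement Device License required.
[R10] operates coin-operated machines; closes midnight, at/before 1:00 AM; processes customer payments for third parties → Amusement Device Certificate required.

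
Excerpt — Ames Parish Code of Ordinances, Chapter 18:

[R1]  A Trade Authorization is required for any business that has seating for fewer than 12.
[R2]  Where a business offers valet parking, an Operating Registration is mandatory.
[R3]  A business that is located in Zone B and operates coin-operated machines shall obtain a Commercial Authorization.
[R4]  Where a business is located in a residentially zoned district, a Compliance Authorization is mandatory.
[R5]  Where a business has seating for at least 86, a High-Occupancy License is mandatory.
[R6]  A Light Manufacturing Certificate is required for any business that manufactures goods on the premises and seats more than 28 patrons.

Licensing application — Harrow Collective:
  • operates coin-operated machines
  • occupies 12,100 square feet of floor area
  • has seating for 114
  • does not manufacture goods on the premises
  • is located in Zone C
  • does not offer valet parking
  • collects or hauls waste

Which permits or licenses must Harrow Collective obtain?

High-Occupancy License

[R1] seating 114 ≥ 12 → Trade Authorization not required.
[R2] does not offer valet parking → Operating Registration not required.
[R3] is located in Zone C (not: is located in Zone B); operates coin-operated machines → Commercial Authorization not required.
[R4] is located in Zone C (not: is located in a residentially zoned district) → Compliance Authorization not required.
[R5] seating 114 ≥ 86 → High-Occupancy License required.
[R6] does not manufacture goods on the premises; seating 114 > 28 → Light Manufacturing Certificate not required.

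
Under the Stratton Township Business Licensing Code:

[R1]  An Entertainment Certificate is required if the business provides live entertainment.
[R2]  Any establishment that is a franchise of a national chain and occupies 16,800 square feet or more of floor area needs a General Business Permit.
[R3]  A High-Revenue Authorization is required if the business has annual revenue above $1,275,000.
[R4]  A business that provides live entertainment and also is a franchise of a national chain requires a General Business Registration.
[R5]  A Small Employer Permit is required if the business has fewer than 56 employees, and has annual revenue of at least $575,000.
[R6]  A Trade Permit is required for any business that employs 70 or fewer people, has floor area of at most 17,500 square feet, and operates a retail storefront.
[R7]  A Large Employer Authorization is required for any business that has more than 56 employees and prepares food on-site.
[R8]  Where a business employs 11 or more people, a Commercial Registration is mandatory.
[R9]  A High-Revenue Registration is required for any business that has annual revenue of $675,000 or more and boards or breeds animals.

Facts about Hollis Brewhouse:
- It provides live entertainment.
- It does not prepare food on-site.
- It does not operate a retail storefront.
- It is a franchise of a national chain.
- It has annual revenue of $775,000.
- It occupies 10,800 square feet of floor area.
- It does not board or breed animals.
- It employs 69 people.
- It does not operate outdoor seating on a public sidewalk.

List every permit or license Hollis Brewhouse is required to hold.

Commercial Registration, Entertainment Certificate, General Business Registration

[R1] provides live entertainment → Entertainment Certificate required.
[R2] is a franchise of a national chain; floor area 10,800 square feet < 16,800 square feet → General Business Permit not required.
[R3] revenue $775,000 ≤ $1,275,000 → High-Revenue Authorization not required.
[R4] provides live entertainment; is a franchise of a national chain → General Business Registration required.
[R5] employees 69 ≥ 56; revenue $775,000 ≥ $575,000 → Small Employer Permit not required.
[R6] employees 69 ≤ 70; floor area 10,800 square feet ≤ 17,500 square feet; does not operate a retail storefront → Trade Permit not required.
[R7] employees 69 > 56; does not prepare food on-site → Large Employer Authorization not required.
[R8] employees 69 ≥ 11 → Commercial Registration required.
[R9] revenue $775,000 ≥ $675,000; does not board or breed animals → High-Revenue Registration not required.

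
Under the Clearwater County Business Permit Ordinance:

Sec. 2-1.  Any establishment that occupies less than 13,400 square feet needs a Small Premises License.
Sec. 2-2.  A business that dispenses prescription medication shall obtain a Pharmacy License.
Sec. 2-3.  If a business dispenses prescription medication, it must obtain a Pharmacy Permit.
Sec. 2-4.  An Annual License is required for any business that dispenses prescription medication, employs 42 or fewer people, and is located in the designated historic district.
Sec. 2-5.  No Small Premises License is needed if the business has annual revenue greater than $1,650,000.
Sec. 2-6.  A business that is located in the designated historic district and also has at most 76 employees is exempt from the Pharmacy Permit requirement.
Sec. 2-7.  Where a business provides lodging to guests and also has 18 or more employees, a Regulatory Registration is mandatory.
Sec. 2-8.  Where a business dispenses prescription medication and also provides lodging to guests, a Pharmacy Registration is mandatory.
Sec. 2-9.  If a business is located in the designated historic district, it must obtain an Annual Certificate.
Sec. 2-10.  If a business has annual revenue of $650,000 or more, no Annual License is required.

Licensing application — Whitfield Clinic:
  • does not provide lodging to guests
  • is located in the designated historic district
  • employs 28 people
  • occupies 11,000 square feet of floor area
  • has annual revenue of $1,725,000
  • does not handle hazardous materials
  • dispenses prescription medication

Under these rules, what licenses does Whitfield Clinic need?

Sec. 2-1. floor area 11,000 square feet < 13,400 square feet → Small Premises License required.
Sec. 2-2. dispenses prescription medication → Pharmacy License required.
Sec. 2-3. dispenses prescription medication → Pharmacy Permit required.
Sec. 2-4. dispenses prescription medication; employees 28 ≤ 42; is located in the designated historic district → Annual License required.
Sec. 2-5. revenue $1,725,000 > $1,650,000 → exempt from Small Premises License.
Sec. 2-6. is located in the designated historic district; employees 28 ≤ 76 → exempt from Pharmacy Permit.
Sec. 2-7. does not provide lodging to guests; employees 28 ≥ 18 → Regulatory Registration not required.
Sec. 2-8. dispenses prescription medication; does not provide lodging to guests → Pharmacy Registration not required.
Sec. 2-9. is located in the designated historic district → Annual Certificate required.
Sec. 2-10. revenue $1,725,000 ≥ $650,000 → exempt from Annual License.

Annual Certificate, Pharmacy License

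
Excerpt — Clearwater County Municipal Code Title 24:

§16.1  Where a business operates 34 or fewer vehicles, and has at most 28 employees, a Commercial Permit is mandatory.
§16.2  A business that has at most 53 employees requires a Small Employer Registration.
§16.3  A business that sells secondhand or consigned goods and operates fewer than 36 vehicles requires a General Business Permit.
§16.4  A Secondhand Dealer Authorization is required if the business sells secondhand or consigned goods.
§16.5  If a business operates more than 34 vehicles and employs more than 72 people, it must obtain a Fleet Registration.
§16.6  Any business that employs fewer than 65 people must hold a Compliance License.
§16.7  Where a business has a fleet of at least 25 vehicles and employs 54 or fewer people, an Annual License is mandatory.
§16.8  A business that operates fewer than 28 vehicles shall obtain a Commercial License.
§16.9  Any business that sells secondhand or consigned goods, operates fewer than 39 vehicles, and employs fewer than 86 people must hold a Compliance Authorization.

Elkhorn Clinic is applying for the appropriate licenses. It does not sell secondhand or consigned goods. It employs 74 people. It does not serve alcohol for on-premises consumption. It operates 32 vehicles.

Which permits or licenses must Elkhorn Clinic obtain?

§16.1 vehicles 32 ≤ 34; employees 74 > 28 → Commercial Permit not required.
§16.2 employees 74 > 53 → Small Employer Registration not required.
§16.3 does not sell secondhand or consigned goods; vehicles 32 < 36 → General Business Permit not required.
§16.4 does not sell secondhand or consigned goods → Secondhand Dealer Authorization not required.
§16.5 vehicles 32 ≤ 34; employees 74 > 72 → Fleet Registration not required.
§16.6 employees 74 ≥ 65 → Compliance License not required.
§16.7 vehicles 32 ≥ 25; employees 74 > 54 → Annual License not required.
§16.8 vehicles 32 ≥ 28 → Commercial License not required.
§16.9 does not sell secondhand or consigned goods; vehicles 32 < 39; employees 74 < 86 → Compliance Authorization not required.

None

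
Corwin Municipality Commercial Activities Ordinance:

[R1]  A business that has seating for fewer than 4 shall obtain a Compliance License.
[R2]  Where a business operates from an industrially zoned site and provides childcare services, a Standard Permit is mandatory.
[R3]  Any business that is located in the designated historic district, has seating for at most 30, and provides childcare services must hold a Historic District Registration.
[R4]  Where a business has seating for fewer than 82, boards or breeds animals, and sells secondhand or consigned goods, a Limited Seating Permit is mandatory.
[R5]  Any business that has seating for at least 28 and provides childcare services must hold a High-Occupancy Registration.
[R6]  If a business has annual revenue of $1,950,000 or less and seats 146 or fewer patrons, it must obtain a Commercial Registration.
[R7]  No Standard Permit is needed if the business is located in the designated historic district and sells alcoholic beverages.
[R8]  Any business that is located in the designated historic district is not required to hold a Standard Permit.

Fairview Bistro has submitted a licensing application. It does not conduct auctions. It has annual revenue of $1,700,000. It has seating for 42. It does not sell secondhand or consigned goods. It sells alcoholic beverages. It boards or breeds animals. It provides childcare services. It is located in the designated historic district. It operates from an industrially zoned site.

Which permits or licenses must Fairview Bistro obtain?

[R1] seating 42 ≥ 4 → Compliance License not required.
[R2] operates from an industrially zoned site; provides childcare services → Standard Permit required.
[R3] is located in the designated historic district; seating 42 > 30; provides childcare services → Historic District Registration not required.
[R4] seating 42 < 82; boards or breeds animals; does not sell secondhand or consigned goods → Limited Seating Permit not required.
[R5] seating 42 ≥ 28; provides childcare services → High-Occupancy Registration required.
[R6] revenue $1,700,000 ≤ $1,950,000; seating 42 ≤ 146 → Commercial Registration required.
[R7] is located in the designated historic district; sells alcoholic beverages → exempt from Standard Permit.
[R8] is located in the designated historic district → exempt from Standard Permit.

Commercial Registration, High-Occupancy Registration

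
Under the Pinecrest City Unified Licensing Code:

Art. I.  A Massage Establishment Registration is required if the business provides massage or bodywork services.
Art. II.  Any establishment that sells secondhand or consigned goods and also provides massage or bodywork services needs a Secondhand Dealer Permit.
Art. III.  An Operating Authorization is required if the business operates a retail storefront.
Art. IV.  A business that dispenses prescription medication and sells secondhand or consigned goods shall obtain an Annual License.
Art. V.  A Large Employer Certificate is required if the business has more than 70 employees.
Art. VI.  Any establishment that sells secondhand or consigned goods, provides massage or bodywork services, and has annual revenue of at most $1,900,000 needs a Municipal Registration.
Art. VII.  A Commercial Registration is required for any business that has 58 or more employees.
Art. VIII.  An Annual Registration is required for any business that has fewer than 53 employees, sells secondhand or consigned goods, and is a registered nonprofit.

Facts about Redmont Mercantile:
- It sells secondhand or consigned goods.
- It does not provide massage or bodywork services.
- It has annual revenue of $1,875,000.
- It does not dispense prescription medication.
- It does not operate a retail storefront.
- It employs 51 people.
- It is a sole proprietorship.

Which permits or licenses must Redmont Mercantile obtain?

None

Art. I. does not provide massage or bodywork services → Massage Establishment Registration not required.
Art. II. sells secondhand or consigned goods; does not provide massage or bodywork services → Secondhand Dealer Permit not required.
Art. III. does not operate a retail storefront → Operating Authorization not required.
Art. IV. does not dispense prescription medication; sells secondhand or consigned goods → Annual License not required.
Art. V. employees 51 ≤ 70 → Large Employer Certificate not required.
Art. VI. sells secondhand or consigned goods; does not provide massage or bodywork services; revenue $1,875,000 ≤ $1,900,000 → Municipal Registration not required.
Art. VII. employees 51 < 58 → Commercial Registration not required.
Art. VIII. employees 51 < 53; sells secondhand or consigned goods; is a sole proprietorship (not: is a registered nonprofit) → Annual Registration not required.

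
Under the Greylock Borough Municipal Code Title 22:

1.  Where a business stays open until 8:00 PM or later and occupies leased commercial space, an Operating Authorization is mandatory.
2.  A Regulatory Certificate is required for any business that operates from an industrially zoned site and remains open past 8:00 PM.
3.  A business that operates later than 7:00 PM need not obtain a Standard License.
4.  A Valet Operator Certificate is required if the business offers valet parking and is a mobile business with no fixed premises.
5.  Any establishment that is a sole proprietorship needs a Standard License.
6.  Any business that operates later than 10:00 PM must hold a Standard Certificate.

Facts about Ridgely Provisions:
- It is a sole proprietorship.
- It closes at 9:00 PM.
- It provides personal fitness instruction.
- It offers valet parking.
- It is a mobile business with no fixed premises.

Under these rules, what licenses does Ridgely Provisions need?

1. closes 9:00 PM, after 8:00 PM; is a mobile business with no fixed premises (not: occupies leased commercial space) → Operating Authorization not required.
2. is a mobile business with no fixed premises (not: operates from an industrially zoned site); closes 9:00 PM, after 8:00 PM → Regulatory Certificate not required.
3. closes 9:00 PM, after 7:00 PM → exempt from Standard License.
4. offers valet parking; is a mobile business with no fixed premises → Valet Operator Certificate required.
5. is a sole proprietorship → Standard License required.
6. closes 9:00 PM, at/before 10:00 PM → Standard Certificate not required.

Valet Operator Certificate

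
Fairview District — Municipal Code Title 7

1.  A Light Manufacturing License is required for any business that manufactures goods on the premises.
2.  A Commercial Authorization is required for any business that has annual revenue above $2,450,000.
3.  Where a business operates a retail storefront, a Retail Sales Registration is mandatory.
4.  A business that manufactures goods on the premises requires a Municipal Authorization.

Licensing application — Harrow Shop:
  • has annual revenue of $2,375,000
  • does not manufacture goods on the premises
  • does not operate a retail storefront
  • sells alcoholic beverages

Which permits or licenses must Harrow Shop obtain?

1. does not manufacture goods on the premises → Light Manufacturing License not required.
2. revenue $2,375,000 ≤ $2,450,000 → Commercial Authorization not required.
3. does not operate a retail storefront → Retail Sales Registration not required.
4. does not manufacture goods on the premises → Municipal Authorization not required.

None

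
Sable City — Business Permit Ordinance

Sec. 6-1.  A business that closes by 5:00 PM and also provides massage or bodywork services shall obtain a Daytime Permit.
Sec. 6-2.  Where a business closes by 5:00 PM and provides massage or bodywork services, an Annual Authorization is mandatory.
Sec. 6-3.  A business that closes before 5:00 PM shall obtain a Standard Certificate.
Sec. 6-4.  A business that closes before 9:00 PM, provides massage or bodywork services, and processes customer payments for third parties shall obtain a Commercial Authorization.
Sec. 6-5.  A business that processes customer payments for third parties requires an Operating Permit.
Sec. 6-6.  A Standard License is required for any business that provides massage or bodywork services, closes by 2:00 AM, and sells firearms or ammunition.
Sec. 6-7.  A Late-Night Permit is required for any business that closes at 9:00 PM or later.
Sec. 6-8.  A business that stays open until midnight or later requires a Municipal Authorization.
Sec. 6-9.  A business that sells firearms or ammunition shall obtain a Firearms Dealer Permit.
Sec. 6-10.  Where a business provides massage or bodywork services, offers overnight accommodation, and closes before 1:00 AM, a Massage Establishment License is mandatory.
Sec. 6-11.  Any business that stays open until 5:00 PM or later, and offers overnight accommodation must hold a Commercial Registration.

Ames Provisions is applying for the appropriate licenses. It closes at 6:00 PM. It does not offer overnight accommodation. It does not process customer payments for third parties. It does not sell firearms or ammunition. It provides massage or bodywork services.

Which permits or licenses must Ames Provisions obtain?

Sec. 6-1. closes 6:00 PM, after 5:00 PM; provides massage or bodywork services → Daytime Permit not required.
Sec. 6-2. closes 6:00 PM, after 5:00 PM; provides massage or bodywork services → Annual Authorization not required.
Sec. 6-3. closes 6:00 PM, after 5:00 PM → Standard Certificate not required.
Sec. 6-4. closes 6:00 PM, at/before 9:00 PM; provides massage or bodywork services; does not process customer payments for third parties → Commercial Authorization not required.
Sec. 6-5. does not process customer payments for third parties → Operating Permit not required.
Sec. 6-6. provides massage or bodywork services; closes 6:00 PM, at/before 2:00 AM; does not sell firearms or ammunition → Standard License not required.
Sec. 6-7. closes 6:00 PM, at/before 9:00 PM → Late-Night Permit not required.
Sec. 6-8. closes 6:00 PM, at/before midnight → Municipal Authorization not required.
Sec. 6-9. does not sell firearms or ammunition → Firearms Dealer Permit not required.
Sec. 6-10. provides massage or bodywork services; does not offer overnight accommodation; closes 6:00 PM, at/before 1:00 AM → Massage Establishment License not required.
Sec. 6-11. closes 6:00 PM, after 5:00 PM; does not offer overnight accommodation → Commercial Registration not required.

None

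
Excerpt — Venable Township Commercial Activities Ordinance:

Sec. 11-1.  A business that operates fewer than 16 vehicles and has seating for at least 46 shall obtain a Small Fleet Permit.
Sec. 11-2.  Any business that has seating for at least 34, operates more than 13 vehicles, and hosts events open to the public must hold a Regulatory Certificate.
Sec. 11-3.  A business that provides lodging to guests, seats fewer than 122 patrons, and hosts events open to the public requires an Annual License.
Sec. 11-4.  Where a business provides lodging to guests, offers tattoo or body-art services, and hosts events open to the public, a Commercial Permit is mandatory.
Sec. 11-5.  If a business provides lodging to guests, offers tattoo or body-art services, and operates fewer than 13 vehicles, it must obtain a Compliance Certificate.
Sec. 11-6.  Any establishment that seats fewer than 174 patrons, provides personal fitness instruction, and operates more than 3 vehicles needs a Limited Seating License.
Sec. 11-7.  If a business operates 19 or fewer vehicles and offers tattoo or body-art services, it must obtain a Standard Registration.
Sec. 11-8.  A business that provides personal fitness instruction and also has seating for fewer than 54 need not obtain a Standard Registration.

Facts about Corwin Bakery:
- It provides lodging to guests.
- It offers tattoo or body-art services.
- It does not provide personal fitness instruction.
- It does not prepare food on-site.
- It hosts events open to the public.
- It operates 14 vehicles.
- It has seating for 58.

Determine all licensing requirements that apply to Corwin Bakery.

Sec. 11-1. vehicles 14 < 16; seating 58 ≥ 46 → Small Fleet Permit required.
Sec. 11-2. seating 58 ≥ 34; vehicles 14 > 13; hosts events open to the public → Regulatory Certificate required.
Sec. 11-3. provides lodging to guests; seating 58 < 122; hosts events open to the public → Annual License required.
Sec. 11-4. provides lodging to guests; offers tattoo or body-art services; hosts events open to the public → Commercial Permit required.
Sec. 11-5. provides lodging to guests; offers tattoo or body-art services; vehicles 14 ≥ 13 → Compliance Certificate not required.
Sec. 11-6. seating 58 < 174; does not provide personal fitness instruction; vehicles 14 > 3 → Limited Seating License not required.
Sec. 11-7. vehicles 14 ≤ 19; offers tattoo or body-art services → Standard Registration required.
Sec. 11-8. does not provide personal fitness instruction; seating 58 ≥ 54 → Standard Registration exemption does not apply.

Annual License, Commercial Permit, Regulatory Certificate, Small Fleet Permit, Standard Registration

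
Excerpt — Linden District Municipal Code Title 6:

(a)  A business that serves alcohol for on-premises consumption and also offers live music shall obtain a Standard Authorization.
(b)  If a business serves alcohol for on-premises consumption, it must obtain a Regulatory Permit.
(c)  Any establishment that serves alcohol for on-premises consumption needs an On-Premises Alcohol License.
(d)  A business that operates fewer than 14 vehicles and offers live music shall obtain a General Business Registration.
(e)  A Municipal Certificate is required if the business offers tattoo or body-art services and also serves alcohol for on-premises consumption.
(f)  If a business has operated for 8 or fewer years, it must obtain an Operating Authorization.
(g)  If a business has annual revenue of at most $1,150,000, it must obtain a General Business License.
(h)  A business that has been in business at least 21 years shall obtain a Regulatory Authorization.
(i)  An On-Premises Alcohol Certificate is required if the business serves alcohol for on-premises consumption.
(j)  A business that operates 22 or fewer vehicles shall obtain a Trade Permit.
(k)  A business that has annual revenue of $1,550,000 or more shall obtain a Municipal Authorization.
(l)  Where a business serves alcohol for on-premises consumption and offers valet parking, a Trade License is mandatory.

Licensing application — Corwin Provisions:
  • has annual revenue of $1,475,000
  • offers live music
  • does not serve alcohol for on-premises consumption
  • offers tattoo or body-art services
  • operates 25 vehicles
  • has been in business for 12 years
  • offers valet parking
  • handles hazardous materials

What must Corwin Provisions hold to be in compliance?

(a) does not serve alcohol for on-premises consumption; offers live music → Standard Authorization not required.
(b) does not serve alcohol for on-premises consumption → Regulatory Permit not required.
(c) does not serve alcohol for on-premises consumption → On-Premises Alcohol License not required.
(d) vehicles 25 ≥ 14; offers live music → General Business Registration not required.
(e) offers tattoo or body-art services; does not serve alcohol for on-premises consumption → Municipal Certificate not required.
(f) years in business 12 > 8 → Operating Authorization not required.
(g) revenue $1,475,000 > $1,150,000 → General Business License not required.
(h) years in business 12 < 21 → Regulatory Authorization not required.
(i) does not serve alcohol for on-premises consumption → On-Premises Alcohol Certificate not required.
(j) vehicles 25 > 22 → Trade Permit not required.
(k) revenue $1,475,000 < $1,550,000 → Municipal Authorization not required.
(l) does not serve alcohol for on-premises consumption; offers valet parking → Trade License not required.

None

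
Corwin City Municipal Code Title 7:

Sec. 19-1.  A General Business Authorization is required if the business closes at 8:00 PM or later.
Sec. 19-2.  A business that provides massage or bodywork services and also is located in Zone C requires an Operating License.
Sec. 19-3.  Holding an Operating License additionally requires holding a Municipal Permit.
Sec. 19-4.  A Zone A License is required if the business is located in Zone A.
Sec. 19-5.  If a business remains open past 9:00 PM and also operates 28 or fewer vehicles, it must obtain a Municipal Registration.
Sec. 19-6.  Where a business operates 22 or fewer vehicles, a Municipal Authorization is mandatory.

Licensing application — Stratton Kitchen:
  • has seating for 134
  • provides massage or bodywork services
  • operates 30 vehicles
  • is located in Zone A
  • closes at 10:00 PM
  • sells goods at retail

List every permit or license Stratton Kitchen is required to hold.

Sec. 19-1. closes 10:00 PM, after 8:00 PM → General Business Authorization required.
Sec. 19-2. provides massage or bodywork services; is located in Zone A (not: is located in Zone C) → Operating License not required.
Sec. 19-3. Operating License is not required → no effect.
Sec. 19-4. is located in Zone A → Zone A License required.
Sec. 19-5. closes 10:00 PM, after 9:00 PM; vehicles 30 > 28 → Municipal Registration not required.
Sec. 19-6. vehicles 30 > 22 → Municipal Authorization not required.

General Business Authorization, Zone A License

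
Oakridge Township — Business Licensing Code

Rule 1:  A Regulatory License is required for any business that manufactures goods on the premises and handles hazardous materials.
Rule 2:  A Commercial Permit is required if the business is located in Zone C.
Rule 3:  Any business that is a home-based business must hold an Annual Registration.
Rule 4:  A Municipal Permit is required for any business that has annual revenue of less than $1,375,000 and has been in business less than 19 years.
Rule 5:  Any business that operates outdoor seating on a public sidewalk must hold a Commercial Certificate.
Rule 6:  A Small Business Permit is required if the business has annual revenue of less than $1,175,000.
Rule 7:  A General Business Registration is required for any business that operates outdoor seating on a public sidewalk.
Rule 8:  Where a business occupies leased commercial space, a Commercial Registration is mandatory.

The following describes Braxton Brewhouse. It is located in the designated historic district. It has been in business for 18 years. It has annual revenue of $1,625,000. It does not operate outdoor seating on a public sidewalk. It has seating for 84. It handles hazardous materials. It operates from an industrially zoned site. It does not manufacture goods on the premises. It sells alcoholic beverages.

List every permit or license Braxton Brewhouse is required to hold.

Rule 1: does not manufacture goods on the premises; handles hazardous materials → Regulatory License not required.
Rule 2: is located in the designated historic district (not: is located in Zone C) → Commercial Permit not required.
Rule 3: operates from an industrially zoned site (not: is a home-based business) → Annual Registration not required.
Rule 4: revenue $1,625,000 ≥ $1,375,000; years in business 18 < 19 → Municipal Permit not required.
Rule 5: does not operate outdoor seating on a public sidewalk → Commercial Certificate not required.
Rule 6: revenue $1,625,000 ≥ $1,175,000 → Small Business Permit not required.
Rule 7: does not operate outdoor seating on a public sidewalk → General Business Registration not required.
Rule 8: operates from an industrially zoned site (not: occupies leased commercial space) → Commercial Registration not required.

None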